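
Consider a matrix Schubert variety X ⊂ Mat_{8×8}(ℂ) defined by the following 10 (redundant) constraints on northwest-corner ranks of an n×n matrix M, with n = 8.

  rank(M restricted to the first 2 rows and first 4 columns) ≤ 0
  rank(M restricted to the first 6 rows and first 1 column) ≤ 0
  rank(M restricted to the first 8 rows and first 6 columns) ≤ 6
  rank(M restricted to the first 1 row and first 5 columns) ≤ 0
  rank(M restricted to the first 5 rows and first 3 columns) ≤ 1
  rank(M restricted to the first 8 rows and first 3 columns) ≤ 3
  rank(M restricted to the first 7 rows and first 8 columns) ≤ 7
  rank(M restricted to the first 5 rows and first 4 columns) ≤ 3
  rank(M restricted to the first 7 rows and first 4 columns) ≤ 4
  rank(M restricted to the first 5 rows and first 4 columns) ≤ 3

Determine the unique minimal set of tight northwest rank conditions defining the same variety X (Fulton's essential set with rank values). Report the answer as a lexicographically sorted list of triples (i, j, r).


Propagating the 10 rank bounds to every northwest block:

  0 0 0 0 0 1 1 1
  0 0 0 0 1 2 2 2
  0 1 1 1 2 3 3 3
  0 1 1 2 3 4 4 4
  0 1 1 2 3 4 5 5
  0 1 2 3 4 5 6 6
  1 2 3 4 5 6 7 7
  1 2 3 4 5 6 7 8

hence w(1..8) = (6, 5, 2, 4, 7, 3, 1, 8).

4 SE-corners of the 15-cell Rothe diagram give Ess(w):

[(1, 5, 0), (2, 4, 0), (5, 3, 1), (6, 1, 0)]


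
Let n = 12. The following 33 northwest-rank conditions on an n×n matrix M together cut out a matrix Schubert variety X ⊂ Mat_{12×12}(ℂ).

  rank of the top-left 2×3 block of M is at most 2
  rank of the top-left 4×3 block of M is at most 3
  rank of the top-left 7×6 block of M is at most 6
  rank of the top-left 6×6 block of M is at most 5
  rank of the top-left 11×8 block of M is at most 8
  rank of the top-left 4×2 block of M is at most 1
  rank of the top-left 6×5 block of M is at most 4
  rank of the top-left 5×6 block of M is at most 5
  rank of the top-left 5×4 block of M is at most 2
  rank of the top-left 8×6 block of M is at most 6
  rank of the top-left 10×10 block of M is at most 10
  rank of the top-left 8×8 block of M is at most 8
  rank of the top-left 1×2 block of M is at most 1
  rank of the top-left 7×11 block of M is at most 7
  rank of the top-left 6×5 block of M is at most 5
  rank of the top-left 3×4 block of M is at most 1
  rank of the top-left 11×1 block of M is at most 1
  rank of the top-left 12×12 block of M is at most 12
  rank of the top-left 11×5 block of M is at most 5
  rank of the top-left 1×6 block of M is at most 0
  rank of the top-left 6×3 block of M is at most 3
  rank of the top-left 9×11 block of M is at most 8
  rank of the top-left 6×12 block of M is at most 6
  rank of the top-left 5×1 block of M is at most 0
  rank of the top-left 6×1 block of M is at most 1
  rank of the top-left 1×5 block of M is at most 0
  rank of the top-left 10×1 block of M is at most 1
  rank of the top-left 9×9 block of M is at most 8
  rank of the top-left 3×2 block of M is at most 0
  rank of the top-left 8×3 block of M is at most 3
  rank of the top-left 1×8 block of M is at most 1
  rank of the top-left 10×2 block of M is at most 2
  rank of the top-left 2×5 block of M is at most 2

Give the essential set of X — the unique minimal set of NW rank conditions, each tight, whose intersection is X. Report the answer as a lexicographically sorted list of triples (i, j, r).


Reconstructing r_w from the 33 given conditions:

  i=1: 0 | 0 | 0 | 0 | 0 | 0 | 1 | 1 | 1 | 1 | 1 | 1
  i=2: 0 | 0 | 1 | 1 | 1 | 1 | 2 | 2 | 2 | 2 | 2 | 2
  i=3: 0 | 0 | 1 | 1 | 2 | 2 | 3 | 3 | 3 | 3 | 3 | 3
  i=4: 0 | 1 | 2 | 2 | 3 | 3 | 4 | 4 | 4 | 4 | 4 | 4
  i=5: 0 | 1 | 2 | 2 | 3 | 4 | 5 | 5 | 5 | 5 | 5 | 5
  i=6: 1 | 2 | 3 | 3 | 4 | 5 | 6 | 6 | 6 | 6 | 6 | 6
  i=7: 1 | 2 | 3 | 4 | 5 | 6 | 7 | 7 | 7 | 7 | 7 | 7
  i=8: 1 | 2 | 3 | 4 | 5 | 6 | 7 | 8 | 8 | 8 | 8 | 8
  i=9: 1 | 2 | 3 | 4 | 5 | 6 | 7 | 8 | 8 | 8 | 8 | 9
  i=10: 1 | 2 | 3 | 4 | 5 | 6 | 7 | 8 | 9 | 9 | 9 | 10
  i=11: 1 | 2 | 3 | 4 | 5 | 6 | 7 | 8 | 9 | 10 | 10 | 11
  i=12: 1 | 2 | 3 | 4 | 5 | 6 | 7 | 8 | 9 | 10 | 11 | 12

giving w = (7, 3, 5, 2, 6, 1, 4, 8, 12, 9, 10, 11) via Δ²R.

Fulton essential set (6 of the 17 Rothe cells):

[(1, 6, 0), (3, 2, 0), (3, 4, 1), (5, 1, 0), (5, 4, 2), (9, 11, 8)]


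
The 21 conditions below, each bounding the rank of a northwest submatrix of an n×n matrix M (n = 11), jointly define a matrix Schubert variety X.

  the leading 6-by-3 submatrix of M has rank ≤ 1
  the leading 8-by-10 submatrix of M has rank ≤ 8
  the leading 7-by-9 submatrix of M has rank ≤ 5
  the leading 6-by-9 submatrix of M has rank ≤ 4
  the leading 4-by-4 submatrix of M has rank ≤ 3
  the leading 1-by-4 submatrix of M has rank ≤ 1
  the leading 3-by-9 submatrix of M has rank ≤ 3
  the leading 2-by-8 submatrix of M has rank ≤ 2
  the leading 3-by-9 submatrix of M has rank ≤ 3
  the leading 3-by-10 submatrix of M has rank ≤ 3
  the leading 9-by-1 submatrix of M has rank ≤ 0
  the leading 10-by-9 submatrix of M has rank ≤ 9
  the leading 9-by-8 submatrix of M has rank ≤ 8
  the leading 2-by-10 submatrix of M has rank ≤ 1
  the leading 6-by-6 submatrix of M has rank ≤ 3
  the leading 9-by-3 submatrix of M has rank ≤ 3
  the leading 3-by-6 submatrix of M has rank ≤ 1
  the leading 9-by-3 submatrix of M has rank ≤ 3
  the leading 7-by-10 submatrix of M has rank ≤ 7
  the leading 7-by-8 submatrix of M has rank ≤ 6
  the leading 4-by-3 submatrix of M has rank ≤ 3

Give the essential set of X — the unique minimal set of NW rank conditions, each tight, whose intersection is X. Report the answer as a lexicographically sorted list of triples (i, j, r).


Propagating the 21 rank bounds to every northwest block:

  i=1: 0 | 1 | 1 | 1 | 1 | 1 | 1 | 1 | 1 | 1 | 1
  i=2: 0 | 1 | 1 | 1 | 1 | 1 | 1 | 1 | 1 | 1 | 2
  i=3: 0 | 1 | 1 | 1 | 1 | 1 | 2 | 2 | 2 | 2 | 3
  i=4: 0 | 1 | 1 | 2 | 2 | 2 | 3 | 3 | 3 | 3 | 4
  i=5: 0 | 1 | 1 | 2 | 3 | 3 | 4 | 4 | 4 | 4 | 5
  i=6: 0 | 1 | 1 | 2 | 3 | 3 | 4 | 4 | 4 | 5 | 6
  i=7: 0 | 1 | 2 | 3 | 4 | 4 | 5 | 5 | 5 | 6 | 7
  i=8: 0 | 1 | 2 | 3 | 4 | 5 | 6 | 6 | 6 | 7 | 8
  i=9: 0 | 1 | 2 | 3 | 4 | 5 | 6 | 7 | 7 | 8 | 9
  i=10: 1 | 2 | 3 | 4 | 5 | 6 | 7 | 8 | 8 | 9 | 10
  i=11: 1 | 2 | 3 | 4 | 5 | 6 | 7 | 8 | 9 | 10 | 11

reading off 1-entries of Δ²R: w = (2, 11, 7, 4, 5, 10, 3, 6, 8, 1, 9).

D(w) has 27 cells with 6 SE-corners; essential set:

[(2, 10, 1), (3, 6, 1), (6, 3, 1), (6, 6, 3), (6, 9, 4), (9, 1, 0)]


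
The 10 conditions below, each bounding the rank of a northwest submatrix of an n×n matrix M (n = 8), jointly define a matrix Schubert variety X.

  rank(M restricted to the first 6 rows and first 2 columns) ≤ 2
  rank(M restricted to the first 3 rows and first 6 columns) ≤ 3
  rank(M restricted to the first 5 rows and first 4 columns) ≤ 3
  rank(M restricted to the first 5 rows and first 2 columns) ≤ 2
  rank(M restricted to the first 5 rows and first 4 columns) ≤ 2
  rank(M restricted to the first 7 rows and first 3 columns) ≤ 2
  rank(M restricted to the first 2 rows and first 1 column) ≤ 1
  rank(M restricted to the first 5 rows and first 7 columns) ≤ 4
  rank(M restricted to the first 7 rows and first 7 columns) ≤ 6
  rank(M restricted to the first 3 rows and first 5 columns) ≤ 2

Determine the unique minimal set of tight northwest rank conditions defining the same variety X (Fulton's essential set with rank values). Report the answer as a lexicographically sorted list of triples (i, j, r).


Reconstructing r_w from the 10 given conditions:

  R[1]: 1  1  1  1  1  1  1  1
  R[2]: 1  2  2  2  2  2  2  2
  R[3]: 1  2  2  2  2  3  3  3
  R[4]: 1  2  2  2  3  4  4  4
  R[5]: 1  2  2  2  3  4  4  5
  R[6]: 1  2  2  3  4  5  5  6
  R[7]: 1  2  2  3  4  5  6  7
  R[8]: 1  2  3  4  5  6  7  8

reading off 1-entries of Δ²R: w = (1, 2, 6, 5, 8, 4, 7, 3).

4 SE-corners of the 10-cell Rothe diagram give Ess(w):

[(3, 5, 2), (5, 4, 2), (5, 7, 4), (7, 3, 2)]


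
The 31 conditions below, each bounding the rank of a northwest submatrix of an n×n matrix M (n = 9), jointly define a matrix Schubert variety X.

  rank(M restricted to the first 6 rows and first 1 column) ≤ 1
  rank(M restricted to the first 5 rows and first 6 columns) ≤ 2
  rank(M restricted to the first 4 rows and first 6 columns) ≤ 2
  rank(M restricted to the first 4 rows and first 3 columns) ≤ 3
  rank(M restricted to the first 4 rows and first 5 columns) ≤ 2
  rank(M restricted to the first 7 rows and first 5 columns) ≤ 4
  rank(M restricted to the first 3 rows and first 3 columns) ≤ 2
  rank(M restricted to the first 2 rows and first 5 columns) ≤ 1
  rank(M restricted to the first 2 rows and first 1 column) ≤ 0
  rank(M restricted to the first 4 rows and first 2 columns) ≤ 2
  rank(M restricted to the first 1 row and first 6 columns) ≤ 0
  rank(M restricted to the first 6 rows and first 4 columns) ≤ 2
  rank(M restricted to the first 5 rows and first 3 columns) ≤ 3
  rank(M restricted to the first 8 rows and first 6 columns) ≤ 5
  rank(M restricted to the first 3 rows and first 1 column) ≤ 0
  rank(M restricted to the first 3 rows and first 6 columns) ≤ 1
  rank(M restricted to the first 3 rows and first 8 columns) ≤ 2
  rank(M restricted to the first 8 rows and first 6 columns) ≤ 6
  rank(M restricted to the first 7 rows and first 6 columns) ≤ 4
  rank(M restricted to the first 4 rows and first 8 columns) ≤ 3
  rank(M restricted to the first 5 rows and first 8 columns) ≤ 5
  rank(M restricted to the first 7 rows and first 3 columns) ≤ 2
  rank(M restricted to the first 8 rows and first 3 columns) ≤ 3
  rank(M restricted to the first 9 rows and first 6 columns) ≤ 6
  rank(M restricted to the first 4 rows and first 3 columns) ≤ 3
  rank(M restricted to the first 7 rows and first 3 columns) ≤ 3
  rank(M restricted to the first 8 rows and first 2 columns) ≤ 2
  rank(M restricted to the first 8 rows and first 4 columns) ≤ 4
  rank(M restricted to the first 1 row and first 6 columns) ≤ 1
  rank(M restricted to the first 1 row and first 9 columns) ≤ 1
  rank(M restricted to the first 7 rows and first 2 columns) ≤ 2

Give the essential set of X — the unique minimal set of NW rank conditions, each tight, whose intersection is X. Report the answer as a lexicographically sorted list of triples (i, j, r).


The tightest implied rank at each (i,j), from the 31 conditions:

  0  0  0  0  0  0  1  1  1
  0  1  1  1  1  1  2  2  2
  0  1  1  1  1  1  2  2  3
  1  2  2  2  2  2  3  3  4
  1  2  2  2  2  2  3  4  5
  1  2  2  2  3  3  4  5  6
  1  2  2  3  4  4  5  6  7
  1  2  3  4  5  5  6  7  8
  1  2  3  4  5  6  7  8  9

hence w(1..9) = (7, 2, 9, 1, 8, 5, 4, 3, 6).

D(w) has 20 cells with 7 SE-corners; essential set:

[(1, 6, 0), (3, 1, 0), (3, 6, 1), (3, 8, 2), (5, 6, 2), (6, 4, 2), (7, 3, 2)]


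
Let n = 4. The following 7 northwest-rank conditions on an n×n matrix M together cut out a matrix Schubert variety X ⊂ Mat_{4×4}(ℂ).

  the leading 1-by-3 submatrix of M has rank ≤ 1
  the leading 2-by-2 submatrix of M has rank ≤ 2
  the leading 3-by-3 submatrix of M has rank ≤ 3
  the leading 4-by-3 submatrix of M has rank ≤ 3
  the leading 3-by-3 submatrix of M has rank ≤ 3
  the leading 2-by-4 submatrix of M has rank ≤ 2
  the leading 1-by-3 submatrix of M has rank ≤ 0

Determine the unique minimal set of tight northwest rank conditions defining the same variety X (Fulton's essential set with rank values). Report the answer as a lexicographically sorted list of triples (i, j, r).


Recovering R(i,j) via the rank-extension bound from the 7 conditions:

  row 1: 0  0  0  1
  row 2: 1  1  1  2
  row 3: 1  2  2  3
  row 4: 1  2  3  4

so w = (4, 1, 2, 3).

|D(w)|=3, |Ess(w)|=1:

[(1, 3, 0)]


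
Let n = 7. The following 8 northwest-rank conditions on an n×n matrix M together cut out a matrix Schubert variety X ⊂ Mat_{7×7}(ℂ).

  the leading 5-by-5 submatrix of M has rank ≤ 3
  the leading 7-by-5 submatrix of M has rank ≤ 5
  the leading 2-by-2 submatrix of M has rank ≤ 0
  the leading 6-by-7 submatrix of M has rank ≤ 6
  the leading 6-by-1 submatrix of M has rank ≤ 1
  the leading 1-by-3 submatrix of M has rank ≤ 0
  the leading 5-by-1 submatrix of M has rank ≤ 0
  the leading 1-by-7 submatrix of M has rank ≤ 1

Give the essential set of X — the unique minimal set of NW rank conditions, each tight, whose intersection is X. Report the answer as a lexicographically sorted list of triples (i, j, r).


Recovering R(i,j) via the rank-extension bound from the 8 conditions:

  0 | 0 | 0 | 1 | 1 | 1 | 1
  0 | 0 | 1 | 2 | 2 | 2 | 2
  0 | 1 | 2 | 3 | 3 | 3 | 3
  0 | 1 | 2 | 3 | 3 | 4 | 4
  0 | 1 | 2 | 3 | 3 | 4 | 5
  1 | 2 | 3 | 4 | 4 | 5 | 6
  1 | 2 | 3 | 4 | 5 | 6 | 7

giving w = (4, 3, 2, 6, 7, 1, 5) via Δ²R.

ℓ(w)=10; the 4 essential cells (i,j,r):

[(1, 3, 0), (2, 2, 0), (5, 1, 0), (5, 5, 3)]


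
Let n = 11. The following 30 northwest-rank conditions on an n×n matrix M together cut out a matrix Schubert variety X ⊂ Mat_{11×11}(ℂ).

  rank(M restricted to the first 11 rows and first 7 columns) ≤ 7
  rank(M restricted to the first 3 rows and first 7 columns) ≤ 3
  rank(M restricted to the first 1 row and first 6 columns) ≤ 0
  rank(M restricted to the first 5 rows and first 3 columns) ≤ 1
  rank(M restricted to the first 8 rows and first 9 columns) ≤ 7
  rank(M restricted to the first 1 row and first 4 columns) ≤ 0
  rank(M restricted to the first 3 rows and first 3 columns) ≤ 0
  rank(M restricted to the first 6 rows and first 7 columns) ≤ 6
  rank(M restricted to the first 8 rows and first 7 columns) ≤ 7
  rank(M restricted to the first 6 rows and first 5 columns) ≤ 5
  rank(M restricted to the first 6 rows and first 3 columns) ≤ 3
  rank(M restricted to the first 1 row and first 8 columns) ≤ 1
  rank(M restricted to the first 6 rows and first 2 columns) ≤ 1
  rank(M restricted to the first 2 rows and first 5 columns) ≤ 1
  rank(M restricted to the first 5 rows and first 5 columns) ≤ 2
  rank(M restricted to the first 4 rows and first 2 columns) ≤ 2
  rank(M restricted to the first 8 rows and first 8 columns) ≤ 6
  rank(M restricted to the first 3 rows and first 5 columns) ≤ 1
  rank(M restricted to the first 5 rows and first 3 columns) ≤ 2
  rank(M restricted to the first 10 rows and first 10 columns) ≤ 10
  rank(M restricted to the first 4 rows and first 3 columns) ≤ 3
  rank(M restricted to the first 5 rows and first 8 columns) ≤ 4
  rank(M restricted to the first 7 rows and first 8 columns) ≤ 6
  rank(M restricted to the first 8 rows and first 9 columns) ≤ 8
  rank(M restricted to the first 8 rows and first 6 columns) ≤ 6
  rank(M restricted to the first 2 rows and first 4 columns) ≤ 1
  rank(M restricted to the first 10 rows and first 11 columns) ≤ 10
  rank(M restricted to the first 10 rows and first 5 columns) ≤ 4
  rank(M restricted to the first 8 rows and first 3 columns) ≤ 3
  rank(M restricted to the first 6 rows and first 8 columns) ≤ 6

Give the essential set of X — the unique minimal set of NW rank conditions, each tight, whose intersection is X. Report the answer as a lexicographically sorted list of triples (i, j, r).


Recovering R(i,j) via the rank-extension bound from the 30 conditions:

  row 1: 0 | 0 | 0 | 0 | 0 | 0 | 1 | 1 | 1 | 1 | 1
  row 2: 0 | 0 | 0 | 1 | 1 | 1 | 2 | 2 | 2 | 2 | 2
  row 3: 0 | 0 | 0 | 1 | 1 | 2 | 3 | 3 | 3 | 3 | 3
  row 4: 1 | 1 | 1 | 2 | 2 | 3 | 4 | 4 | 4 | 4 | 4
  row 5: 1 | 1 | 1 | 2 | 2 | 3 | 4 | 4 | 5 | 5 | 5
  row 6: 1 | 1 | 2 | 3 | 3 | 4 | 5 | 5 | 6 | 6 | 6
  row 7: 1 | 2 | 3 | 4 | 4 | 5 | 6 | 6 | 7 | 7 | 7
  row 8: 1 | 2 | 3 | 4 | 4 | 5 | 6 | 6 | 7 | 8 | 8
  row 9: 1 | 2 | 3 | 4 | 4 | 5 | 6 | 7 | 8 | 9 | 9
  row 10: 1 | 2 | 3 | 4 | 4 | 5 | 6 | 7 | 8 | 9 | 10
  row 11: 1 | 2 | 3 | 4 | 5 | 6 | 7 | 8 | 9 | 10 | 11

reading off 1-entries of Δ²R: w = (7, 4, 6, 1, 9, 3, 2, 10, 8, 11, 5).

Rothe diagram D(w) (22 cells), 9 SE-corners (essential conditions):

[(1, 6, 0), (3, 3, 0), (3, 5, 1), (5, 3, 1), (5, 5, 2), (5, 8, 4), (6, 2, 1), (8, 8, 6), (10, 5, 4)]


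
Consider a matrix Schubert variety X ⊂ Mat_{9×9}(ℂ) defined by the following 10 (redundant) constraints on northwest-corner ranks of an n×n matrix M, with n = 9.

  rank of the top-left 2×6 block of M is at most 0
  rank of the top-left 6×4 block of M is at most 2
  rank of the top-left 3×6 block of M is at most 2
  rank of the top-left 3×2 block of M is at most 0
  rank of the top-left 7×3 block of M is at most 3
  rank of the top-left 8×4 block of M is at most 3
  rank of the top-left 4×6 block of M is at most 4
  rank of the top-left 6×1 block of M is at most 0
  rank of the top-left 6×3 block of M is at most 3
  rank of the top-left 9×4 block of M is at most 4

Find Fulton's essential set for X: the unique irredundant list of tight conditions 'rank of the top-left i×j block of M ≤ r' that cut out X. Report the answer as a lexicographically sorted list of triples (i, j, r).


Computing R[i][j] = min implied NW-rank bound (n=9, 10 conditions):

  0  0  0  0  0  0  1  1  1
  0  0  0  0  0  0  1  2  2
  0  0  1  1  1  1  2  3  3
  0  1  2  2  2  2  3  4  4
  0  1  2  2  3  3  4  5  5
  0  1  2  2  3  4  5  6  6
  1  2  3  3  4  5  6  7  7
  1  2  3  3  4  5  6  7  8
  1  2  3  4  5  6  7  8  9

so w = (7, 8, 3, 2, 5, 6, 1, 9, 4).

|D(w)|=20, |Ess(w)|=5:

[(2, 6, 0), (3, 2, 0), (6, 1, 0), (6, 4, 2), (8, 4, 3)]


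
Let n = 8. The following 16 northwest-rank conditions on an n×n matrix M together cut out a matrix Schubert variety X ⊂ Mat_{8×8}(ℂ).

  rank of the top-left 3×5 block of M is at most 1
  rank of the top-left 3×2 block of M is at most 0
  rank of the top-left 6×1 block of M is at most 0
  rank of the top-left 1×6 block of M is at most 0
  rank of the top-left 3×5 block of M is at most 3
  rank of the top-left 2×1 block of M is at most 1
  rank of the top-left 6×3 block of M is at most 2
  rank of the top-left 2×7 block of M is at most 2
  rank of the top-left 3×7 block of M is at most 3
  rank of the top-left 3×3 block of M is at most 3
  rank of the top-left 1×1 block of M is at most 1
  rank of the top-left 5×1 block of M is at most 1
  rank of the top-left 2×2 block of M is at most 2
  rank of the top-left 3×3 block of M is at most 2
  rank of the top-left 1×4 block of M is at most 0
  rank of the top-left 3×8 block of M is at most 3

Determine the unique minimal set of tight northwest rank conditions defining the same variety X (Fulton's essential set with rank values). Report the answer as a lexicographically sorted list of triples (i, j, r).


Rank table r_w(8×8) implied by the 16 constraints:

  0  0  0  0  0  0  1  1
  0  0  1  1  1  1  2  2
  0  0  1  1  1  2  3  3
  0  1  2  2  2  3  4  4
  0  1  2  3  3  4  5  5
  0  1  2  3  4  5  6  6
  1  2  3  4  5  6  7  7
  1  2  3  4  5  6  7  8

so w = (7, 3, 6, 2, 4, 5, 1, 8).

Fulton essential set (4 of the 15 Rothe cells):

[(1, 6, 0), (3, 2, 0), (3, 5, 1), (6, 1, 0)]


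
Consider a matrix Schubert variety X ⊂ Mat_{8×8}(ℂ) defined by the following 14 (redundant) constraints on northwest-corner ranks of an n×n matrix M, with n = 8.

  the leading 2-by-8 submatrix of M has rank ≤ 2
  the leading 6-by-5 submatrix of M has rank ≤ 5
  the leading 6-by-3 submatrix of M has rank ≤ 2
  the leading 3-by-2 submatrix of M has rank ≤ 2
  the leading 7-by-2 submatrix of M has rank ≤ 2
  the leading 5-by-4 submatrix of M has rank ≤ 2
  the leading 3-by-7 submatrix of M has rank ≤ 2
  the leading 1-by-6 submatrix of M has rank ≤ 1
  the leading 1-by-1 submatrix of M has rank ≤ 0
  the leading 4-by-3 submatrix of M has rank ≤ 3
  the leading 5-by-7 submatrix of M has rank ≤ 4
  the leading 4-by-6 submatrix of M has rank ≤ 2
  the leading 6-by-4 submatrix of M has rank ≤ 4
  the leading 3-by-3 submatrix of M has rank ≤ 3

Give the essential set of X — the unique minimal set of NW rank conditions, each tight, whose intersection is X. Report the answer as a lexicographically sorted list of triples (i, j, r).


Rank table r_w(8×8) implied by the 14 constraints:

  row 1: 0 | 1 | 1 | 1 | 1 | 1 | 1 | 1
  row 2: 1 | 2 | 2 | 2 | 2 | 2 | 2 | 2
  row 3: 1 | 2 | 2 | 2 | 2 | 2 | 2 | 3
  row 4: 1 | 2 | 2 | 2 | 2 | 2 | 3 | 4
  row 5: 1 | 2 | 2 | 2 | 3 | 3 | 4 | 5
  row 6: 1 | 2 | 2 | 3 | 4 | 4 | 5 | 6
  row 7: 1 | 2 | 3 | 4 | 5 | 5 | 6 | 7
  row 8: 1 | 2 | 3 | 4 | 5 | 6 | 7 | 8

the unique w with this rank table is (2, 1, 8, 7, 5, 4, 3, 6).

|D(w)|=13, |Ess(w)|=5:

[(1, 1, 0), (3, 7, 2), (4, 6, 2), (5, 4, 2), (6, 3, 2)]


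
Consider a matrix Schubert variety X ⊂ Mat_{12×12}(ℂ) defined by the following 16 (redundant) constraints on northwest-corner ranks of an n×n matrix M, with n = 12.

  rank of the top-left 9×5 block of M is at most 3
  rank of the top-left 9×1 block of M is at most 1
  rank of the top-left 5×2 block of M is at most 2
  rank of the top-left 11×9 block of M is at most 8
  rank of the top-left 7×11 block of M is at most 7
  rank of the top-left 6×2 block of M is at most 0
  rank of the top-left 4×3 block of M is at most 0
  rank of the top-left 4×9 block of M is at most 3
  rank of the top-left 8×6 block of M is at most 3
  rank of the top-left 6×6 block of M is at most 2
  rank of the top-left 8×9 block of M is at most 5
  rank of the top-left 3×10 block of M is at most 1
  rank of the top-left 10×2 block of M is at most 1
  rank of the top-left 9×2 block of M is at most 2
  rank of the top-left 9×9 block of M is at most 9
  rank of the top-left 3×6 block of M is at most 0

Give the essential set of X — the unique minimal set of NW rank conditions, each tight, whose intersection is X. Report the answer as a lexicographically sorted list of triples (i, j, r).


The tightest implied rank at each (i,j), from the 16 conditions:

  row 1: 0 | 0 | 0 | 0 | 0 | 0 | 1 | 1 | 1 | 1 | 1 | 1
  row 2: 0 | 0 | 0 | 0 | 0 | 0 | 1 | 1 | 1 | 1 | 2 | 2
  row 3: 0 | 0 | 0 | 0 | 0 | 0 | 1 | 1 | 1 | 1 | 2 | 3
  row 4: 0 | 0 | 0 | 1 | 1 | 1 | 2 | 2 | 2 | 2 | 3 | 4
  row 5: 0 | 0 | 1 | 2 | 2 | 2 | 3 | 3 | 3 | 3 | 4 | 5
  row 6: 0 | 0 | 1 | 2 | 2 | 2 | 3 | 4 | 4 | 4 | 5 | 6
  row 7: 1 | 1 | 2 | 3 | 3 | 3 | 4 | 5 | 5 | 5 | 6 | 7
  row 8: 1 | 1 | 2 | 3 | 3 | 3 | 4 | 5 | 5 | 6 | 7 | 8
  row 9: 1 | 1 | 2 | 3 | 3 | 4 | 5 | 6 | 6 | 7 | 8 | 9
  row 10: 1 | 1 | 2 | 3 | 4 | 5 | 6 | 7 | 7 | 8 | 9 | 10
  row 11: 1 | 2 | 3 | 4 | 5 | 6 | 7 | 8 | 8 | 9 | 10 | 11
  row 12: 1 | 2 | 3 | 4 | 5 | 6 | 7 | 8 | 9 | 10 | 11 | 12

hence w(1..12) = (7, 11, 12, 4, 3, 8, 1, 10, 6, 5, 2, 9).

ℓ(w)=40; the 9 essential cells (i,j,r):

[(3, 6, 0), (3, 10, 1), (4, 3, 0), (6, 2, 0), (6, 6, 2), (8, 6, 3), (8, 9, 5), (9, 5, 3), (10, 2, 1)]


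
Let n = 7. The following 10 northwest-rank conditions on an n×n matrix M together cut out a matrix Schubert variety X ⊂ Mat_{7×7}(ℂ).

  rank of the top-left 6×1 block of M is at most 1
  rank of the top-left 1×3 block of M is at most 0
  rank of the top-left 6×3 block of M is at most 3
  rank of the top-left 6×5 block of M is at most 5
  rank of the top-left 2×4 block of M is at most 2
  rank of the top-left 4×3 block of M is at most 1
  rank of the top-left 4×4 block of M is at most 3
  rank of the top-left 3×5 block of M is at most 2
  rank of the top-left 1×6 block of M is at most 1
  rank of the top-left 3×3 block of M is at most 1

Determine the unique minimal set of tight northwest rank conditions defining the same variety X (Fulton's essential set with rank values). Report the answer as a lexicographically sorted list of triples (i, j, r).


Computing R[i][j] = min implied NW-rank bound (n=7, 10 conditions):

  i=1: 0  0  0  1  1  1  1
  i=2: 1  1  1  2  2  2  2
  i=3: 1  1  1  2  2  3  3
  i=4: 1  1  1  2  3  4  4
  i=5: 1  2  2  3  4  5  5
  i=6: 1  2  3  4  5  6  6
  i=7: 1  2  3  4  5  6  7

hence w(1..7) = (4, 1, 6, 5, 2, 3, 7).

|D(w)|=8, |Ess(w)|=3:

[(1, 3, 0), (3, 5, 2), (4, 3, 1)]


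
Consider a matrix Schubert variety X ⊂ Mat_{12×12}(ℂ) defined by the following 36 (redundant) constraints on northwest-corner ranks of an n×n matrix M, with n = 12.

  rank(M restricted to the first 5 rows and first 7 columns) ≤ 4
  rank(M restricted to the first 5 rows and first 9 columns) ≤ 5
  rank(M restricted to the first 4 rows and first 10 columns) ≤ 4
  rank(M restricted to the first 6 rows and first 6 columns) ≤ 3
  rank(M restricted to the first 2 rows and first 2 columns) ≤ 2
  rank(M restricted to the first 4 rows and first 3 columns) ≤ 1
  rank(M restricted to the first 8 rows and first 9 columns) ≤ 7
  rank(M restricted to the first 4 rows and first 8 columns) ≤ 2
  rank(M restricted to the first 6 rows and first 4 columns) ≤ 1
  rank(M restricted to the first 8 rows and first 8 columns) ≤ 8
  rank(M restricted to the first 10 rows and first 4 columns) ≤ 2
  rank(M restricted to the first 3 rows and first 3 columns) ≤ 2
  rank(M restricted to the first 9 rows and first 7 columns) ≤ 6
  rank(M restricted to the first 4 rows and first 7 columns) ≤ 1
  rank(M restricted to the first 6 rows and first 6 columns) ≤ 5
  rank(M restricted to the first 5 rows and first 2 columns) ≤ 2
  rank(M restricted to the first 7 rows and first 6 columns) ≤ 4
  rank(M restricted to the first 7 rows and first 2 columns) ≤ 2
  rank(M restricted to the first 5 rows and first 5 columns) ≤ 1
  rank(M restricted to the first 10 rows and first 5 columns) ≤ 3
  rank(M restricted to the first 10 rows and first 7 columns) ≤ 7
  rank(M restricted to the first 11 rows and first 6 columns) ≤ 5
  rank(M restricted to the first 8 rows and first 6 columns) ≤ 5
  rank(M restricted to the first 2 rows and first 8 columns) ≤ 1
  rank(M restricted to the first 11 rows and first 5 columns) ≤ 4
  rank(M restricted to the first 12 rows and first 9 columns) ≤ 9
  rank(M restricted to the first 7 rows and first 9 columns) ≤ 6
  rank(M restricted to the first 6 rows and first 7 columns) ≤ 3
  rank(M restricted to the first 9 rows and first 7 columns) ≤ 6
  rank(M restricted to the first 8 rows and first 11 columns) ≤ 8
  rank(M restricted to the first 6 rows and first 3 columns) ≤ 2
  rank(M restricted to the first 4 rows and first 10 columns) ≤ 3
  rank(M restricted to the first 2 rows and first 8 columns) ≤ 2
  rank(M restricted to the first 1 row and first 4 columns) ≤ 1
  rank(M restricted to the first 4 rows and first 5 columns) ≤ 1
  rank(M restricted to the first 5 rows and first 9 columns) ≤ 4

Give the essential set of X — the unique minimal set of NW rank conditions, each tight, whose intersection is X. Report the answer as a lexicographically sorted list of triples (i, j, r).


The tightest implied rank at each (i,j), from the 36 conditions:

  R[1]: 1  1  1  1  1  1  1  1  1  1  1  1
  R[2]: 1  1  1  1  1  1  1  1  2  2  2  2
  R[3]: 1  1  1  1  1  1  1  2  3  3  3  3
  R[4]: 1  1  1  1  1  1  1  2  3  3  4  4
  R[5]: 1  1  1  1  1  2  2  3  4  4  5  5
  R[6]: 1  1  1  1  2  3  3  4  5  5  6  6
  R[7]: 1  2  2  2  3  4  4  5  6  6  7  7
  R[8]: 1  2  2  2  3  4  5  6  7  7  8  8
  R[9]: 1  2  2  2  3  4  5  6  7  8  9  9
  R[10]: 1  2  2  2  3  4  5  6  7  8  9  10
  R[11]: 1  2  3  3  4  5  6  7  8  9  10  11
  R[12]: 1  2  3  4  5  6  7  8  9  10  11  12

the unique w with this rank table is (1, 9, 8, 11, 6, 5, 2, 7, 10, 12, 3, 4).

Rothe diagram D(w) (33 cells), 6 SE-corners (essential conditions):

[(2, 8, 1), (4, 7, 1), (4, 10, 3), (5, 5, 1), (6, 4, 1), (10, 4, 2)]


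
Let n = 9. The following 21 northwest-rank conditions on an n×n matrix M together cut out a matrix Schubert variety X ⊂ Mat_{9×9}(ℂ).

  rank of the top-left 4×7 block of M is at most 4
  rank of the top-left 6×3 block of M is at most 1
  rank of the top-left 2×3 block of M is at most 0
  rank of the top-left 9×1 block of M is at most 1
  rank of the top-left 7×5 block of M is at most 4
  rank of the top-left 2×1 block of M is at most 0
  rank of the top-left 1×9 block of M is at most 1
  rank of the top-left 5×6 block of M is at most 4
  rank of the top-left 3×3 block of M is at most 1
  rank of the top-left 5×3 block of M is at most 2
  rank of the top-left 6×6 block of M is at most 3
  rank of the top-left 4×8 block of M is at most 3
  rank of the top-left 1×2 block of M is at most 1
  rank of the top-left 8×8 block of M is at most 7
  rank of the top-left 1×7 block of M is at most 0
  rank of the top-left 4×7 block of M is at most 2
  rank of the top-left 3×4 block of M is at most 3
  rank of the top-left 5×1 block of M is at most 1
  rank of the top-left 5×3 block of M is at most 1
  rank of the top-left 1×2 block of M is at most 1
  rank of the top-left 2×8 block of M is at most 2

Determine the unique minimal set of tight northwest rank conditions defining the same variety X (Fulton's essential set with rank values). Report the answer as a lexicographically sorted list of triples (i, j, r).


Reconstructing r_w from the 21 given conditions:

  i=1: 0 | 0 | 0 | 0 | 0 | 0 | 0 | 1 | 1
  i=2: 0 | 0 | 0 | 1 | 1 | 1 | 1 | 2 | 2
  i=3: 1 | 1 | 1 | 2 | 2 | 2 | 2 | 3 | 3
  i=4: 1 | 1 | 1 | 2 | 2 | 2 | 2 | 3 | 4
  i=5: 1 | 1 | 1 | 2 | 3 | 3 | 3 | 4 | 5
  i=6: 1 | 1 | 1 | 2 | 3 | 3 | 4 | 5 | 6
  i=7: 1 | 2 | 2 | 3 | 4 | 4 | 5 | 6 | 7
  i=8: 1 | 2 | 3 | 4 | 5 | 5 | 6 | 7 | 8
  i=9: 1 | 2 | 3 | 4 | 5 | 6 | 7 | 8 | 9

second differences of R give the permutation w = (8, 4, 1, 9, 5, 7, 2, 3, 6).

ℓ(w)=20; the 5 essential cells (i,j,r):

[(1, 7, 0), (2, 3, 0), (4, 7, 2), (6, 3, 1), (6, 6, 3)]


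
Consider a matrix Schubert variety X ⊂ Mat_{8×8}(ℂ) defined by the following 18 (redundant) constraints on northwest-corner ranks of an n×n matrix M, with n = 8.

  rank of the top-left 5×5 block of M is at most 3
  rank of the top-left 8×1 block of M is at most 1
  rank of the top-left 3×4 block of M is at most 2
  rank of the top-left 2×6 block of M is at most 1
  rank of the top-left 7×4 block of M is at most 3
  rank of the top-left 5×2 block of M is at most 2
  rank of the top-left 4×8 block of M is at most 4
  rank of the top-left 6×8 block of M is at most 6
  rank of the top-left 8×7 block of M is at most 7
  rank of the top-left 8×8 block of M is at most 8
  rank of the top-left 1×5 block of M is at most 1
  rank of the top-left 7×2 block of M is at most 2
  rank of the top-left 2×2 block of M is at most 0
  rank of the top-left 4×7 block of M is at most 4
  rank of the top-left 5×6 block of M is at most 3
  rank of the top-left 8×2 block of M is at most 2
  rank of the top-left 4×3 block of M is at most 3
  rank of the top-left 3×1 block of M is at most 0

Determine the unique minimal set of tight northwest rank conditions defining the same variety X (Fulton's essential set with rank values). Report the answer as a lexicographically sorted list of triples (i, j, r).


Computing R[i][j] = min implied NW-rank bound (n=8, 18 conditions):

  0  0  1  1  1  1  1  1
  0  0  1  1  1  1  2  2
  0  1  2  2  2  2  3  3
  1  2  3  3  3  3  4  4
  1  2  3  3  3  3  4  5
  1  2  3  3  4  4  5  6
  1  2  3  3  4  5  6  7
  1  2  3  4  5  6  7  8

hence w(1..8) = (3, 7, 2, 1, 8, 5, 6, 4).

|D(w)|=13, |Ess(w)|=5:

[(2, 2, 0), (2, 6, 1), (3, 1, 0), (5, 6, 3), (7, 4, 3)]


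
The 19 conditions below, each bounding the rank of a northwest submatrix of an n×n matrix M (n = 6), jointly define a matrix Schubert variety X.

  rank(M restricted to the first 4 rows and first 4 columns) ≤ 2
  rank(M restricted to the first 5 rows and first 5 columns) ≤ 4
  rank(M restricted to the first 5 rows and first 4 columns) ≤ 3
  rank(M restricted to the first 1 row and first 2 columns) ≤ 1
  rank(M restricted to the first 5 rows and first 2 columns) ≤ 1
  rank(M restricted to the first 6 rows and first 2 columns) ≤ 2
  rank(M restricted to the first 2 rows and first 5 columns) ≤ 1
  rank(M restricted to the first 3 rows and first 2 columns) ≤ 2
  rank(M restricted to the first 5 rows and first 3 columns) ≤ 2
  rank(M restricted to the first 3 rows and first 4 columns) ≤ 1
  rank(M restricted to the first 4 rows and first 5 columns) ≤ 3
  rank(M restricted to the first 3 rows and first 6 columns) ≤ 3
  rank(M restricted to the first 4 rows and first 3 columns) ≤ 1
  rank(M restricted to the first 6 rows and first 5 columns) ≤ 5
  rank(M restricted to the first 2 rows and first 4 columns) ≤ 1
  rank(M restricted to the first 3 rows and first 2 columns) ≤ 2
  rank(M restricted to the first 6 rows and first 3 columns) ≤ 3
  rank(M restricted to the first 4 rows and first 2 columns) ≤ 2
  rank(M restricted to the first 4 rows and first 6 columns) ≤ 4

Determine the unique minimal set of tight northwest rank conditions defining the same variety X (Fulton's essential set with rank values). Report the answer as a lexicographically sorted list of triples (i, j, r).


Rank table r_w(6×6) implied by the 19 constraints:

  row 1: 1, 1, 1, 1, 1, 1
  row 2: 1, 1, 1, 1, 1, 2
  row 3: 1, 1, 1, 1, 2, 3
  row 4: 1, 1, 1, 2, 3, 4
  row 5: 1, 1, 2, 3, 4, 5
  row 6: 1, 2, 3, 4, 5, 6

second differences of R give the permutation w = (1, 6, 5, 4, 3, 2).

|D(w)|=10, |Ess(w)|=4:

[(2, 5, 1), (3, 4, 1), (4, 3, 1), (5, 2, 1)]


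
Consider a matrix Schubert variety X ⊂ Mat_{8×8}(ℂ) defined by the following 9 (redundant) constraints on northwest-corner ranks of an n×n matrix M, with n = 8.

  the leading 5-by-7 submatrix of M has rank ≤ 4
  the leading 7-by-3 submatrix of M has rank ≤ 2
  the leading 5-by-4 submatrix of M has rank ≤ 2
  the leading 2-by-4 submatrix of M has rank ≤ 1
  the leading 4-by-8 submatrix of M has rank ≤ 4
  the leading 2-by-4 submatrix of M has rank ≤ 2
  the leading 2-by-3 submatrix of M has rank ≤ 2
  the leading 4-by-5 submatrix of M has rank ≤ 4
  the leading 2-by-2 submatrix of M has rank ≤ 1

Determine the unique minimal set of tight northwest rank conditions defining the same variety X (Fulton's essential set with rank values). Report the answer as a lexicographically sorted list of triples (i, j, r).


Propagating the 9 rank bounds to every northwest block:

  R[1]: 1, 1, 1, 1, 1, 1, 1, 1
  R[2]: 1, 1, 1, 1, 2, 2, 2, 2
  R[3]: 1, 2, 2, 2, 3, 3, 3, 3
  R[4]: 1, 2, 2, 2, 3, 4, 4, 4
  R[5]: 1, 2, 2, 2, 3, 4, 4, 5
  R[6]: 1, 2, 2, 3, 4, 5, 5, 6
  R[7]: 1, 2, 2, 3, 4, 5, 6, 7
  R[8]: 1, 2, 3, 4, 5, 6, 7, 8

the unique w with this rank table is (1, 5, 2, 6, 8, 4, 7, 3).

4 SE-corners of the 10-cell Rothe diagram give Ess(w):

[(2, 4, 1), (5, 4, 2), (5, 7, 4), (7, 3, 2)]


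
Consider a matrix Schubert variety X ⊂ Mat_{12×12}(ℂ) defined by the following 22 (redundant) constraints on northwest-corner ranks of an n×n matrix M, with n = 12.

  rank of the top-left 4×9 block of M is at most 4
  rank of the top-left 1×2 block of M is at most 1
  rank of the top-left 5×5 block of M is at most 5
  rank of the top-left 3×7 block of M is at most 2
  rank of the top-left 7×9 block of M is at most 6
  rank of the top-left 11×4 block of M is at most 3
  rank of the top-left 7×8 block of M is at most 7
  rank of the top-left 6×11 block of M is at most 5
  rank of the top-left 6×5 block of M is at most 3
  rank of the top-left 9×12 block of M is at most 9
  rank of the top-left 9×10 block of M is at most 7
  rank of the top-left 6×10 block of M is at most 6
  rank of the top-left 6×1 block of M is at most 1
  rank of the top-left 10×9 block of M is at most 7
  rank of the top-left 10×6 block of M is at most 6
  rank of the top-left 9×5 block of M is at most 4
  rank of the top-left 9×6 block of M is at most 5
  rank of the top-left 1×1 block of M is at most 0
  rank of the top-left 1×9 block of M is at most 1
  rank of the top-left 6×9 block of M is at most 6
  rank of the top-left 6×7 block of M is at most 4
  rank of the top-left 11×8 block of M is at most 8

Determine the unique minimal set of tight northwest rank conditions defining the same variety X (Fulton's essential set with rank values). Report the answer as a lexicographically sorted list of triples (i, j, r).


Recovering R(i,j) via the rank-extension bound from the 22 conditions:

  R[1]: 0  1  1  1  1  1  1  1  1  1  1  1
  R[2]: 1  2  2  2  2  2  2  2  2  2  2  2
  R[3]: 1  2  2  2  2  2  2  3  3  3  3  3
  R[4]: 1  2  3  3  3  3  3  4  4  4  4  4
  R[5]: 1  2  3  3  3  4  4  5  5  5  5  5
  R[6]: 1  2  3  3  3  4  4  5  5  5  5  6
  R[7]: 1  2  3  3  4  5  5  6  6  6  6  7
  R[8]: 1  2  3  3  4  5  6  7  7  7  7  8
  R[9]: 1  2  3  3  4  5  6  7  7  7  8  9
  R[10]: 1  2  3  3  4  5  6  7  7  8  9  10
  R[11]: 1  2  3  3  4  5  6  7  8  9  10  11
  R[12]: 1  2  3  4  5  6  7  8  9  10  11  12

hence w(1..12) = (2, 1, 8, 3, 6, 12, 5, 7, 11, 10, 9, 4).

ℓ(w)=22; the 8 essential cells (i,j,r):

[(1, 1, 0), (3, 7, 2), (6, 5, 3), (6, 7, 4), (6, 11, 5), (9, 10, 7), (10, 9, 7), (11, 4, 3)]


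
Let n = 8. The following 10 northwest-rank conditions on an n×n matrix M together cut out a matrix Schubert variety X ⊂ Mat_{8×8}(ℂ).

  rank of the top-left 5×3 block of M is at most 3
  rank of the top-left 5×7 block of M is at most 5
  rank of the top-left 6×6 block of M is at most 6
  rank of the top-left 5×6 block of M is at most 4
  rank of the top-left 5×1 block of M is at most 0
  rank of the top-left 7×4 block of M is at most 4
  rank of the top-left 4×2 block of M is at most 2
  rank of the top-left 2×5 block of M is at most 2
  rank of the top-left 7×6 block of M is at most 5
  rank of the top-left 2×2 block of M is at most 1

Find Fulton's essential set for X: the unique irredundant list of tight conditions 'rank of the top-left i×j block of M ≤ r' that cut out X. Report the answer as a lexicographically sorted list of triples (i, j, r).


Computing R[i][j] = min implied NW-rank bound (n=8, 10 conditions):

  i=1: 0 | 1 | 1 | 1 | 1 | 1 | 1 | 1
  i=2: 0 | 1 | 2 | 2 | 2 | 2 | 2 | 2
  i=3: 0 | 1 | 2 | 3 | 3 | 3 | 3 | 3
  i=4: 0 | 1 | 2 | 3 | 4 | 4 | 4 | 4
  i=5: 0 | 1 | 2 | 3 | 4 | 4 | 5 | 5
  i=6: 1 | 2 | 3 | 4 | 5 | 5 | 6 | 6
  i=7: 1 | 2 | 3 | 4 | 5 | 5 | 6 | 7
  i=8: 1 | 2 | 3 | 4 | 5 | 6 | 7 | 8

the unique w with this rank table is (2, 3, 4, 5, 7, 1, 8, 6).

3 SE-corners of the 7-cell Rothe diagram give Ess(w):

[(5, 1, 0), (5, 6, 4), (7, 6, 5)]


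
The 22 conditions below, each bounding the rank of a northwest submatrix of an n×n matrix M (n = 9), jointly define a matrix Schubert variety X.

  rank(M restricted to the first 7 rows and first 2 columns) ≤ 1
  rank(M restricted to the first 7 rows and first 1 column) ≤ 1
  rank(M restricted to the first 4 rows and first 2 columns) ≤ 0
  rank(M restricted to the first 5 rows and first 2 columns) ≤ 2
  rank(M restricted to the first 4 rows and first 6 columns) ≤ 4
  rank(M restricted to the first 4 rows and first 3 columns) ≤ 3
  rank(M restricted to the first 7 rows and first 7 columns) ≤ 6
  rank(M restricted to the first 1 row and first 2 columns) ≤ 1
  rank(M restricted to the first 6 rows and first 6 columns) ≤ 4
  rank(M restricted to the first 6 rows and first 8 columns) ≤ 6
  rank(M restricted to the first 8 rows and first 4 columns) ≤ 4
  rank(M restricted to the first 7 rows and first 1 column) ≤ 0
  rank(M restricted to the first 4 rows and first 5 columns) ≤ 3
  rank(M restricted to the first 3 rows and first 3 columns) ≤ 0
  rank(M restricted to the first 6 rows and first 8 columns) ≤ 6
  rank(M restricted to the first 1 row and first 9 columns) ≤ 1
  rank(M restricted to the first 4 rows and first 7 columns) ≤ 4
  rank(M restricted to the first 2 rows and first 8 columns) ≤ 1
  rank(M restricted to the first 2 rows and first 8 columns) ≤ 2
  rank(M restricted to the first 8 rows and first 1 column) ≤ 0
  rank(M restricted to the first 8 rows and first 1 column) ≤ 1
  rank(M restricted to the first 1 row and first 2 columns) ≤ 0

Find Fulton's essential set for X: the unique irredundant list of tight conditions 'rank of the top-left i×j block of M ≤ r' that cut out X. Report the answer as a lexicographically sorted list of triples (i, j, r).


Rank table r_w(9×9) implied by the 22 constraints:

  R[1]: 0 | 0 | 0 | 1 | 1 | 1 | 1 | 1 | 1
  R[2]: 0 | 0 | 0 | 1 | 1 | 1 | 1 | 1 | 2
  R[3]: 0 | 0 | 0 | 1 | 2 | 2 | 2 | 2 | 3
  R[4]: 0 | 0 | 1 | 2 | 3 | 3 | 3 | 3 | 4
  R[5]: 0 | 1 | 2 | 3 | 4 | 4 | 4 | 4 | 5
  R[6]: 0 | 1 | 2 | 3 | 4 | 4 | 5 | 5 | 6
  R[7]: 0 | 1 | 2 | 3 | 4 | 5 | 6 | 6 | 7
  R[8]: 0 | 1 | 2 | 3 | 4 | 5 | 6 | 7 | 8
  R[9]: 1 | 2 | 3 | 4 | 5 | 6 | 7 | 8 | 9

reading off 1-entries of Δ²R: w = (4, 9, 5, 3, 2, 7, 6, 8, 1).

D(w) has 20 cells with 5 SE-corners; essential set:

[(2, 8, 1), (3, 3, 0), (4, 2, 0), (6, 6, 4), (8, 1, 0)]
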